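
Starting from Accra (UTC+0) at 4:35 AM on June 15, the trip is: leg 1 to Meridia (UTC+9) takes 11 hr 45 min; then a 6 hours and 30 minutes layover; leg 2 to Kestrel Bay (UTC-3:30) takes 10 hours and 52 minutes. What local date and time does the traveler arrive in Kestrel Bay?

Accra is at UTC+0, so departure is already 4:35 AM UTC on Jun 15.
Add 11 hours and 45 minutes leg 1 → 4:20 PM UTC.
Add 6 hours 30 minutes layover in Meridia → 10:50 PM UTC.
Add 10 hours and 52 minutes leg 2 → 9:42 AM UTC (Jun 16).
Kestrel Bay is UTC−3:30, so local arrival = 9:42 AM − 3:30 = 6:12 AM on Jun 16.

6:12 AM on June 16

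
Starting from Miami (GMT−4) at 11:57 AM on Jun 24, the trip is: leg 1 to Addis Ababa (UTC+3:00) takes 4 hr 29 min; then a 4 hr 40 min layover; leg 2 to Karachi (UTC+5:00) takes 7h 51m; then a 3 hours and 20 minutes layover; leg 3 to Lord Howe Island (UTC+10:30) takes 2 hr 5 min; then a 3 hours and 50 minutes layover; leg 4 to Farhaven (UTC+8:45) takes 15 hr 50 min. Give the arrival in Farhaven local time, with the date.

6:47 PM on Jun 26

Convert departure to UTC: 11:57 AM + 4:00 = 3:57 PM UTC on Jun 24.
Add 4 hours and 29 minutes leg 1 → 8:26 PM UTC.
Add 4 hours 40 minutes layover in Addis Ababa → 1:06 AM UTC (Jun 25).
Add 7 hours and 51 minutes leg 2 → 8:57 AM UTC.
Add 3 hours and 20 minutes layover in Karachi → 12:17 PM UTC.
Add 2 hours 5 minutes leg 3 → 2:22 PM UTC.
Add 3 hours and 50 minutes layover in Lord Howe Island → 6:12 PM UTC.
Add 15 hours and 50 minutes leg 4 → 10:02 AM UTC (Jun 26).
Farhaven is UTC+8:45, so local arrival = 10:02 AM + 8:45 = 6:47 PM on Jun 26.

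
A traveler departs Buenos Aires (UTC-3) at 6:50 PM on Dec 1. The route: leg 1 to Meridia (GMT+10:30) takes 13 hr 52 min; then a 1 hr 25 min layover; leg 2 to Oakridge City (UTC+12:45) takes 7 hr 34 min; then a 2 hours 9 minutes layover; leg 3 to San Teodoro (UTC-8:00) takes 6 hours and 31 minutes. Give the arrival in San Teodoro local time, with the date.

9:21 PM on December 2

Convert departure to UTC: 6:50 PM + 3:00 = 9:50 PM UTC on Dec 1.
Add 13 hours and 52 minutes leg 1 → 11:42 AM UTC (Dec 2).
Add 1 hour 25 minutes layover in Meridia → 1:07 PM UTC.
Add 7 hours and 34 minutes leg 2 → 8:41 PM UTC.
Add 2 hours 9 minutes layover in Oakridge City → 10:50 PM UTC.
Add 6 hours and 31 minutes leg 3 → 5:21 AM UTC (Dec 3).
San Teodoro is UTC−8:00, so local arrival = 5:21 AM − 8:00 = 9:21 PM on Dec 2.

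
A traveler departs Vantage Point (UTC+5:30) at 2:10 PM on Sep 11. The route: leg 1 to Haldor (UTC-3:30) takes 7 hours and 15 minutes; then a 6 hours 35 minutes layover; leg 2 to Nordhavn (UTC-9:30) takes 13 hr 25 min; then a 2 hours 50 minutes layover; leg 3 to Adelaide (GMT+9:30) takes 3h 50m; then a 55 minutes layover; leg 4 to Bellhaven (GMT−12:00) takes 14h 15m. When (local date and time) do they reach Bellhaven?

Convert departure to UTC: 2:10 PM − 5:30 = 8:40 AM UTC on Sep 11.
Add 7 hours and 15 minutes leg 1 → 3:55 PM UTC.
Add 6 hours and 35 minutes layover in Haldor → 10:30 PM UTC.
Add 13 hours and 25 minutes leg 2 → 11:55 AM UTC (Sep 12).
Add 2 hours and 50 minutes layover in Nordhavn → 2:45 PM UTC.
Add 3 hours and 50 minutes leg 3 → 6:35 PM UTC.
Add 55 minutes layover in Adelaide → 7:30 PM UTC.
Add 14 hours 15 minutes leg 4 → 9:45 AM UTC (Sep 13).
Bellhaven is UTC−12:00, so local arrival = 9:45 AM − 12:00 = 9:45 PM on Sep 12.

9:45 PM on Sep 12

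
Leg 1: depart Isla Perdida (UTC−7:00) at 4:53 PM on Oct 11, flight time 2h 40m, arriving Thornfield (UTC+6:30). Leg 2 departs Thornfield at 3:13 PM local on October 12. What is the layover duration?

Convert departure to UTC: 4:53 PM + 7:00 = 11:53 PM UTC on Oct 11.
Add 2 hours 40 minutes flight time → 2:33 AM UTC (Oct 12).
Thornfield is UTC+6:30, so local arrival = 2:33 AM + 6:30 = 9:03 AM on Oct 12.
Layover = 3:13 PM − 9:03 AM = 6 hours 10 minutes.

6 hours 10 minutes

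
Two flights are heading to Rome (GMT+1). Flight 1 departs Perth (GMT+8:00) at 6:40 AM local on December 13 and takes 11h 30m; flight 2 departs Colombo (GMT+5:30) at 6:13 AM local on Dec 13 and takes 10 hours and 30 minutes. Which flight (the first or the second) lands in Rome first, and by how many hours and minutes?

the first, by 1 hour 3 minutes

Flight 1 in UTC: 6:40 AM − 8:00 = 10:40 PM on Dec 12.
+11 hours 30 minutes → arrive 10:10 AM UTC on Dec 13.
Flight 2 in UTC: 6:13 AM − 5:30 = 12:43 AM on Dec 13.
+10 hours and 30 minutes → arrive 11:13 AM UTC on Dec 13.
Flight 1 lands earlier by 1 hour 3 minutes.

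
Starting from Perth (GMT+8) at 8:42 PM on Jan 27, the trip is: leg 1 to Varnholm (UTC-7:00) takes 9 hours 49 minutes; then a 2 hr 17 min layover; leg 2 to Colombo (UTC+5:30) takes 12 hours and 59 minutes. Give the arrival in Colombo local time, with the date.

7:17 PM on Jan 28

Convert departure to UTC: 8:42 PM − 8:00 = 12:42 PM UTC on Jan 27.
Add 9 hours 49 minutes leg 1 → 10:31 PM UTC.
Add 2 hours and 17 minutes layover in Varnholm → 12:48 AM UTC (Jan 28).
Add 12 hours 59 minutes leg 2 → 1:47 PM UTC.
Colombo is UTC+5:30, so local arrival = 1:47 PM + 5:30 = 7:17 PM on Jan 28.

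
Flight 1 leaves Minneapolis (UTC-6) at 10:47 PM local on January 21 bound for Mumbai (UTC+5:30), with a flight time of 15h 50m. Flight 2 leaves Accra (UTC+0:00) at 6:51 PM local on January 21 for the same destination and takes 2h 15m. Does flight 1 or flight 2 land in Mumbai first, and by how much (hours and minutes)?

the second, by 23 hours 31 minutes

Flight 1 in UTC: 10:47 PM + 6:00 = 4:47 AM on Jan 22.
+15 hours 50 minutes → arrive 8:37 PM UTC on Jan 22.
Flight 2 departs at 6:51 PM UTC (Jan 21).
+2 hours and 15 minutes → arrive 9:06 PM UTC on Jan 21.
Flight 2 lands earlier by 23 hours 31 minutes.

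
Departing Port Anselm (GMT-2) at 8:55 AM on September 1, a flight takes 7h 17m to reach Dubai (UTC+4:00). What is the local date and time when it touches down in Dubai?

Convert departure to UTC: 8:55 AM + 2:00 = 10:55 AM UTC on Sep 1.
Add 7 hours and 17 minutes travel time → 6:12 PM UTC.
Dubai is UTC+4:00, so local arrival = 6:12 PM + 4:00 = 10:12 PM on Sep 1.

10:12 PM on September 1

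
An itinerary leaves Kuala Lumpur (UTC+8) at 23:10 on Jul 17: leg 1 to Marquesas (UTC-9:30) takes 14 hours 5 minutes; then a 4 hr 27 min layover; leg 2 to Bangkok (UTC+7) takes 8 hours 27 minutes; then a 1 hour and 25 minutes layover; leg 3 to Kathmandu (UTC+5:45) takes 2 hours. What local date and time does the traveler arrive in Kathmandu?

Convert departure to UTC: 23:10 − 8:00 = 15:10 UTC on Jul 17.
Add 14 hours 5 minutes leg 1 → 05:15 UTC (Jul 18).
Add 4 hours 27 minutes layover in Marquesas → 09:42 UTC.
Add 8 hours 27 minutes leg 2 → 18:09 UTC.
Add 1 hour 25 minutes layover in Bangkok → 19:34 UTC.
Add 2 hours leg 3 → 21:34 UTC.
Kathmandu is UTC+5:45, so local arrival = 21:34 + 5:45 = 03:19 on Jul 19.

03:19 on July 19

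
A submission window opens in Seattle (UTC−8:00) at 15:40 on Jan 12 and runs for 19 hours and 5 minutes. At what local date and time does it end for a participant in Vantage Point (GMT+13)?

Vantage Point is 21:00 ahead of Seattle.
After 19 hours 5 minutes it is 10:45 (Jan 13) in Seattle.
Shift by the zone difference: 10:45 + 21:00 = 07:45 on Jan 14 in Vantage Point.

07:45 on Jan 14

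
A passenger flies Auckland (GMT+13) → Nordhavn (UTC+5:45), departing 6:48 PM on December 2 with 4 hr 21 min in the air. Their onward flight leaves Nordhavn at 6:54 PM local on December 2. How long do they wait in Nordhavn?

3 hours

Convert departure to UTC: 6:48 PM − 13:00 = 5:48 AM UTC on Dec 2.
Add 4 hours 21 minutes flight time → 10:09 AM UTC.
Nordhavn is UTC+5:45, so local arrival = 10:09 AM + 5:45 = 3:54 PM on Dec 2.
Layover = 6:54 PM − 3:54 PM = 3 hours.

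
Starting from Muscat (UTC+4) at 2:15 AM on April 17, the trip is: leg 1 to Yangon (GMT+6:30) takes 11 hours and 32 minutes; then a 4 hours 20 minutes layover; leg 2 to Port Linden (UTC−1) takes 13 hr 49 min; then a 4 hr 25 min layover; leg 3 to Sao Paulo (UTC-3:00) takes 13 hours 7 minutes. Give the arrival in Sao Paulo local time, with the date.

6:28 PM on April 18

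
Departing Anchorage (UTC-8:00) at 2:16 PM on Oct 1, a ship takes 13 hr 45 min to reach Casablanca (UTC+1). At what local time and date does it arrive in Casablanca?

Convert departure to UTC: 2:16 PM + 8:00 = 10:16 PM UTC on Oct 1.
Add 13 hours 45 minutes travel time → 12:01 PM UTC (Oct 2).
Casablanca is UTC+1:00, so local arrival = 12:01 PM + 1:00 = 1:01 PM on Oct 2.

1:01 PM on October 2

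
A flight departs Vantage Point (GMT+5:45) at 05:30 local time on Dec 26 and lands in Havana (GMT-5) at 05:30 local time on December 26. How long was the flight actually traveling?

Departure in UTC: 05:30 − 5:45 = 23:45 on Dec 25.
Arrival in UTC: 05:30 + 5:00 = 10:30 on Dec 26.
Elapsed = 10:30 − 23:45 (+1 day) = 10 hours 45 minutes.

10 hours 45 minutes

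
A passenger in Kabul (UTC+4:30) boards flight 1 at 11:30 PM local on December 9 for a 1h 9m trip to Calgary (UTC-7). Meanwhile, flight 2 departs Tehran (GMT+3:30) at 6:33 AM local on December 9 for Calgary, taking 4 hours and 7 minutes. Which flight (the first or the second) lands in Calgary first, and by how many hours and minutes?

Flight 1 in UTC: 11:30 PM − 4:30 = 7:00 PM on Dec 9.
+1 hour and 9 minutes → arrive 8:09 PM UTC on Dec 9.
Flight 2 in UTC: 6:33 AM − 3:30 = 3:03 AM on Dec 9.
+4 hours 7 minutes → arrive 7:10 AM UTC on Dec 9.
Flight 2 lands earlier by 12 hours 59 minutes.

the second, by 12 hours 59 minutes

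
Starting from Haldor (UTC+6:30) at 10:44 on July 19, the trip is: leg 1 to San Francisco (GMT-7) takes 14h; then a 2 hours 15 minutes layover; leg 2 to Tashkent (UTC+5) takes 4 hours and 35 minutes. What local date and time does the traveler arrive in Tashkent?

06:04 on Jul 20

Convert departure to UTC: 10:44 − 6:30 = 04:14 UTC on Jul 19.
Add 14 hours leg 1 → 18:14 UTC.
Add 2 hours 15 minutes layover in San Francisco → 20:29 UTC.
Add 4 hours 35 minutes leg 2 → 01:04 UTC (Jul 20).
Tashkent is UTC+5:00, so local arrival = 01:04 + 5:00 = 06:04 on Jul 20.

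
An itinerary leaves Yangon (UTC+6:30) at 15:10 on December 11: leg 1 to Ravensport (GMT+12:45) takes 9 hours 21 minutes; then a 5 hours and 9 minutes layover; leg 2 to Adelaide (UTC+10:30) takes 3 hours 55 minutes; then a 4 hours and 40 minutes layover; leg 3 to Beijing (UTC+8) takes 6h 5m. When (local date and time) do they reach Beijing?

Convert departure to UTC: 15:10 − 6:30 = 08:40 UTC on Dec 11.
Add 9 hours and 21 minutes leg 1 → 18:01 UTC.
Add 5 hours and 9 minutes layover in Ravensport → 23:10 UTC.
Add 3 hours 55 minutes leg 2 → 03:05 UTC (Dec 12).
Add 4 hours and 40 minutes layover in Adelaide → 07:45 UTC.
Add 6 hours and 5 minutes leg 3 → 13:50 UTC.
Beijing is UTC+8:00, so local arrival = 13:50 + 8:00 = 21:50 on Dec 12.

21:50 on December 12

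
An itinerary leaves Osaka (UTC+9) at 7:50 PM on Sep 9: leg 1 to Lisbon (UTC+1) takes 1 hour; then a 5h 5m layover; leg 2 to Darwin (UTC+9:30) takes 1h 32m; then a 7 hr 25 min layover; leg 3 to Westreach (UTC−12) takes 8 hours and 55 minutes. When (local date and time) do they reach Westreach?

10:47 PM on Sep 9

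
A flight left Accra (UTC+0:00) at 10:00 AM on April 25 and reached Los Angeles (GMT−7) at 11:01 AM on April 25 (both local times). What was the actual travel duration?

8 hours 1 minute

Los Angeles is 7:00 behind Accra.
Clock-face elapsed time (ignoring zones) is 1 hour 1 minute.
Actual elapsed = 1 hour 1 minute + 7:00 = 8 hours 1 minute.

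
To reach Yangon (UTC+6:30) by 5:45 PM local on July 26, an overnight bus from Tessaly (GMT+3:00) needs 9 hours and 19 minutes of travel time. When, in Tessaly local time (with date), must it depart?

Target arrival in UTC: 5:45 PM − 6:30 = 11:15 AM on Jul 26.
Subtract 9 hours 19 minutes → departure 1:56 AM UTC on Jul 26.
Tessaly is UTC+3:00: 1:56 AM + 3:00 = 4:56 AM on Jul 26.

4:56 AM on Jul 26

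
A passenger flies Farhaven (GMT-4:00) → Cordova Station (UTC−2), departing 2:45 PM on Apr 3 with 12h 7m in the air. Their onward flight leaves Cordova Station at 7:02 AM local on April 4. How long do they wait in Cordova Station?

Convert departure to UTC: 2:45 PM + 4:00 = 6:45 PM UTC on Apr 3.
Add 12 hours 7 minutes flight time → 6:52 AM UTC (Apr 4).
Cordova Station is UTC−2:00, so local arrival = 6:52 AM − 2:00 = 4:52 AM on Apr 4.
Layover = 7:02 AM − 4:52 AM = 2 hours 10 minutes.

2 hours 10 minutes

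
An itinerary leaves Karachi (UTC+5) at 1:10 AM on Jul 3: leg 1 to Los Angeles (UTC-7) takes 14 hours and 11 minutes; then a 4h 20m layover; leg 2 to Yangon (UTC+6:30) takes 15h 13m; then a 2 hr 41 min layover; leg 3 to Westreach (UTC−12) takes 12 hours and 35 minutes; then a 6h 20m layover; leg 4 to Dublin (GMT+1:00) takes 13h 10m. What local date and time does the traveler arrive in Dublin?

Convert departure to UTC: 1:10 AM − 5:00 = 8:10 PM UTC on Jul 2.
Add 14 hours and 11 minutes leg 1 → 10:21 AM UTC (Jul 3).
Add 4 hours and 20 minutes layover in Los Angeles → 2:41 PM UTC.
Add 15 hours and 13 minutes leg 2 → 5:54 AM UTC (Jul 4).
Add 2 hours 41 minutes layover in Yangon → 8:35 AM UTC.
Add 12 hours and 35 minutes leg 3 → 9:10 PM UTC.
Add 6 hours and 20 minutes layover in Westreach → 3:30 AM UTC (Jul 5).
Add 13 hours 10 minutes leg 4 → 4:40 PM UTC.
Dublin is UTC+1:00, so local arrival = 4:40 PM + 1:00 = 5:40 PM on Jul 5.

5:40 PM on Jul 5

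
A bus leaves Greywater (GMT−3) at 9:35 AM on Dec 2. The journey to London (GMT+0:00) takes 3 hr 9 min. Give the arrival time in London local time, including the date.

3:44 PM on December 2

Convert departure to UTC: 9:35 AM + 3:00 = 12:35 PM UTC on Dec 2.
Add 3 hours 9 minutes travel time → 3:44 PM UTC.
London is UTC+0, so local arrival is the same: 3:44 PM on Dec 2.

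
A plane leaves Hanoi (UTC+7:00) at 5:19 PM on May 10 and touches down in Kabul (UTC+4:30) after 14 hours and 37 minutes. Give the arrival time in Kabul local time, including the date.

5:26 AM on May 11

Kabul is 2:30 behind Hanoi.
After 14 hours 37 minutes it is 7:56 AM (May 11) in Hanoi.
Shift by the zone difference: 7:56 AM − 2:30 = 5:26 AM on May 11 in Kabul.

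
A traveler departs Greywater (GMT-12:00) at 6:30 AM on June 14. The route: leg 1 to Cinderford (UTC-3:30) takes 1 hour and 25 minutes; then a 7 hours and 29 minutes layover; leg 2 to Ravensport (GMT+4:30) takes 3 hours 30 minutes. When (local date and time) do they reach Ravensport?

11:24 AM on June 15

Convert departure to UTC: 6:30 AM + 12:00 = 6:30 PM UTC on Jun 14.
Add 1 hour and 25 minutes leg 1 → 7:55 PM UTC.
Add 7 hours 29 minutes layover in Cinderford → 3:24 AM UTC (Jun 15).
Add 3 hours 30 minutes leg 2 → 6:54 AM UTC.
Ravensport is UTC+4:30, so local arrival = 6:54 AM + 4:30 = 11:24 AM on Jun 15.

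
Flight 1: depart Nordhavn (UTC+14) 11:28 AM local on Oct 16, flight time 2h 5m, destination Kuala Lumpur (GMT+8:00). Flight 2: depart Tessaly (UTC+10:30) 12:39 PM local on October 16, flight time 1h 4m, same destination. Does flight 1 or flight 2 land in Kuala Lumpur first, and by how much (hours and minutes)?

the first, by 3 hours 40 minutes

Flight 1 in UTC: 11:28 AM − 14:00 = 9:28 PM on Oct 15.
+2 hours and 5 minutes → arrive 11:33 PM UTC on Oct 15.
Flight 2 in UTC: 12:39 PM − 10:30 = 2:09 AM on Oct 16.
+1 hour and 4 minutes → arrive 3:13 AM UTC on Oct 16.
Flight 1 lands earlier by 3 hours 40 minutes.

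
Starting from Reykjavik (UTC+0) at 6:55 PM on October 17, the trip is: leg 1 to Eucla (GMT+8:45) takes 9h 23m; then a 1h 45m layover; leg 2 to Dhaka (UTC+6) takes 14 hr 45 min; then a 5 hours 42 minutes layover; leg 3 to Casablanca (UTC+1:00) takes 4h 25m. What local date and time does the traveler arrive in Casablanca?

Reykjavik is at UTC+0, so departure is already 6:55 PM UTC on Oct 17.
Add 9 hours and 23 minutes leg 1 → 4:18 AM UTC (Oct 18).
Add 1 hour and 45 minutes layover in Eucla → 6:03 AM UTC.
Add 14 hours 45 minutes leg 2 → 8:48 PM UTC.
Add 5 hours 42 minutes layover in Dhaka → 2:30 AM UTC (Oct 19).
Add 4 hours and 25 minutes leg 3 → 6:55 AM UTC.
Casablanca is UTC+1:00, so local arrival = 6:55 AM + 1:00 = 7:55 AM on Oct 19.

7:55 AM on October 19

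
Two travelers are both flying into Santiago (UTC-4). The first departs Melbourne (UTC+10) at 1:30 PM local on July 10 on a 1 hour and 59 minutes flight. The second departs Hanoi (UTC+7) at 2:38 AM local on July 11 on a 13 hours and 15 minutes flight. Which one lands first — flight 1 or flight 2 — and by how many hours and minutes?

Flight 1 in UTC: 1:30 PM − 10:00 = 3:30 AM on Jul 10.
+1 hour 59 minutes → arrive 5:29 AM UTC on Jul 10.
Flight 2 in UTC: 2:38 AM − 7:00 = 7:38 PM on Jul 10.
+13 hours and 15 minutes → arrive 8:53 AM UTC on Jul 11.
Flight 1 lands earlier by 27 hours 24 minutes.

the first, by 27 hours 24 minutes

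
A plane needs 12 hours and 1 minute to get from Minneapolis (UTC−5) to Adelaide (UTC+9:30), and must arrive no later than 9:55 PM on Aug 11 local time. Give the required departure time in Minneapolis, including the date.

7:24 PM on Aug 10

Target arrival in UTC: 9:55 PM − 9:30 = 12:25 PM on Aug 11.
Subtract 12 hours 1 minute → departure 12:24 AM UTC on Aug 11.
Minneapolis is UTC−5:00: 12:24 AM − 5:00 = 7:24 PM on Aug 10.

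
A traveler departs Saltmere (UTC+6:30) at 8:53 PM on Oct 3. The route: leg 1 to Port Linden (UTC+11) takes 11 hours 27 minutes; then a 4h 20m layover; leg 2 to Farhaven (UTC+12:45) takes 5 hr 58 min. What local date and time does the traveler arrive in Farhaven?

12:53 AM on October 5

Convert departure to UTC: 8:53 PM − 6:30 = 2:23 PM UTC on Oct 3.
Add 11 hours and 27 minutes leg 1 → 1:50 AM UTC (Oct 4).
Add 4 hours 20 minutes layover in Port Linden → 6:10 AM UTC.
Add 5 hours 58 minutes leg 2 → 12:08 PM UTC.
Farhaven is UTC+12:45, so local arrival = 12:08 PM + 12:45 = 12:53 AM on Oct 5.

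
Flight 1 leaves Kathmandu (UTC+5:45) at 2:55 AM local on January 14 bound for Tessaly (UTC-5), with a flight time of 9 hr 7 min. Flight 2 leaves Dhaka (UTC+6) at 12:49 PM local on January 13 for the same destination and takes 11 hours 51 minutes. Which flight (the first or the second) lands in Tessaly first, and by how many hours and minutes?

the second, by 11 hours 37 minutes

Flight 1 in UTC: 2:55 AM − 5:45 = 9:10 PM on Jan 13.
+9 hours 7 minutes → arrive 6:17 AM UTC on Jan 14.
Flight 2 in UTC: 12:49 PM − 6:00 = 6:49 AM on Jan 13.
+11 hours 51 minutes → arrive 6:40 PM UTC on Jan 13.
Flight 2 lands earlier by 11 hours 37 minutes.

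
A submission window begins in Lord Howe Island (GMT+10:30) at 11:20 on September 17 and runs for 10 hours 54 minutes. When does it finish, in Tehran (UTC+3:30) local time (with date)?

15:14 on September 17

Convert start to UTC: 11:20 − 10:30 = 00:50 UTC on Sep 17.
Add 10 hours 54 minutes duration → 11:44 UTC.
Tehran is UTC+3:30, so local end time = 11:44 + 3:30 = 15:14 on Sep 17.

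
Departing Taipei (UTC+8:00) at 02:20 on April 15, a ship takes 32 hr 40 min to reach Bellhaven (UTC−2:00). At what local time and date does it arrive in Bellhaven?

01:00 on April 16

Bellhaven is 10:00 behind Taipei.
After 32 hours and 40 minutes it is 11:00 (Apr 16) in Taipei.
Shift by the zone difference: 11:00 − 10:00 = 01:00 on Apr 16 in Bellhaven.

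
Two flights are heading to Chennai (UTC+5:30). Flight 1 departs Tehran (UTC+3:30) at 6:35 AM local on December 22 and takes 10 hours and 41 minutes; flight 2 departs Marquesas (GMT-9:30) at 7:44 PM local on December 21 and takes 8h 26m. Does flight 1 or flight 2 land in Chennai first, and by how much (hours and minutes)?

Flight 1 in UTC: 6:35 AM − 3:30 = 3:05 AM on Dec 22.
+10 hours 41 minutes → arrive 1:46 PM UTC on Dec 22.
Flight 2 in UTC: 7:44 PM + 9:30 = 5:14 AM on Dec 22.
+8 hours and 26 minutes → arrive 1:40 PM UTC on Dec 22.
Flight 2 lands earlier by 6 minutes.

the second, by 6 minutes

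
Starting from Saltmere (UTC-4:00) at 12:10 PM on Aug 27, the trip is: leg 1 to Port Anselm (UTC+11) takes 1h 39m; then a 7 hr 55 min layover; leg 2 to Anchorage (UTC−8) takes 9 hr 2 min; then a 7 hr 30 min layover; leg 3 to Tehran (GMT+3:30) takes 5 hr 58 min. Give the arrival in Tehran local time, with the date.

3:44 AM on August 29

Convert departure to UTC: 12:10 PM + 4:00 = 4:10 PM UTC on Aug 27.
Add 1 hour 39 minutes leg 1 → 5:49 PM UTC.
Add 7 hours and 55 minutes layover in Port Anselm → 1:44 AM UTC (Aug 28).
Add 9 hours 2 minutes leg 2 → 10:46 AM UTC.
Add 7 hours 30 minutes layover in Anchorage → 6:16 PM UTC.
Add 5 hours and 58 minutes leg 3 → 12:14 AM UTC (Aug 29).
Tehran is UTC+3:30, so local arrival = 12:14 AM + 3:30 = 3:44 AM on Aug 29.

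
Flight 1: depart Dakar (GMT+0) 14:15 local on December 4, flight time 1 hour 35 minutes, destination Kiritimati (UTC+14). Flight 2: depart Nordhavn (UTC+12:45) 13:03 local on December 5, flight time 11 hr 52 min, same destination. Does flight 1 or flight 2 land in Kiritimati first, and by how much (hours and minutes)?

the first, by 20 hours 20 minutes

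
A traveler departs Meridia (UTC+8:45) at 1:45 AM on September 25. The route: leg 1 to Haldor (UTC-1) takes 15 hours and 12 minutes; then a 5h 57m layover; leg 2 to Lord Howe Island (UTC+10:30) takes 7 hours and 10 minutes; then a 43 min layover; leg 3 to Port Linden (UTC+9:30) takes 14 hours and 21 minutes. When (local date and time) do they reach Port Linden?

Convert departure to UTC: 1:45 AM − 8:45 = 5:00 PM UTC on Sep 24.
Add 15 hours and 12 minutes leg 1 → 8:12 AM UTC (Sep 25).
Add 5 hours and 57 minutes layover in Haldor → 2:09 PM UTC.
Add 7 hours and 10 minutes leg 2 → 9:19 PM UTC.
Add 43 minutes layover in Lord Howe Island → 10:02 PM UTC.
Add 14 hours 21 minutes leg 3 → 12:23 PM UTC (Sep 26).
Port Linden is UTC+9:30, so local arrival = 12:23 PM + 9:30 = 9:53 PM on Sep 26.

9:53 PM on Sep 26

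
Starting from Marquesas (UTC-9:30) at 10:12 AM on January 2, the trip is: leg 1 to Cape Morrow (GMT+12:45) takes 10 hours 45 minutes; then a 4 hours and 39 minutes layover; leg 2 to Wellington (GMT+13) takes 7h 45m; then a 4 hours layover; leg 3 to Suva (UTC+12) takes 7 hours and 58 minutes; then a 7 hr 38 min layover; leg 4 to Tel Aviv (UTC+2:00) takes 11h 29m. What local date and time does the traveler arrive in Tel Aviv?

Convert departure to UTC: 10:12 AM + 9:30 = 7:42 PM UTC on Jan 2.
Add 10 hours and 45 minutes leg 1 → 6:27 AM UTC (Jan 3).
Add 4 hours 39 minutes layover in Cape Morrow → 11:06 AM UTC.
Add 7 hours and 45 minutes leg 2 → 6:51 PM UTC.
Add 4 hours layover in Wellington → 10:51 PM UTC.
Add 7 hours and 58 minutes leg 3 → 6:49 AM UTC (Jan 4).
Add 7 hours and 38 minutes layover in Suva → 2:27 PM UTC.
Add 11 hours 29 minutes leg 4 → 1:56 AM UTC (Jan 5).
Tel Aviv is UTC+2:00, so local arrival = 1:56 AM + 2:00 = 3:56 AM on Jan 5.

3:56 AM on January 5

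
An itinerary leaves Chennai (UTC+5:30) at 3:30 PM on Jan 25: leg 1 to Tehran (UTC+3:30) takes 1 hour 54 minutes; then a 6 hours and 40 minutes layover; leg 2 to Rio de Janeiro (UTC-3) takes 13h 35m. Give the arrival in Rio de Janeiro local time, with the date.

5:09 AM on January 26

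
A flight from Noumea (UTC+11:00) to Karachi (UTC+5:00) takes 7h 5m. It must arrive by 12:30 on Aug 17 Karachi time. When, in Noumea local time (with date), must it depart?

Target arrival in UTC: 12:30 − 5:00 = 07:30 on Aug 17.
Subtract 7 hours 5 minutes → departure 00:25 UTC on Aug 17.
Noumea is UTC+11:00: 00:25 + 11:00 = 11:25 on Aug 17.

11:25 on Aug 17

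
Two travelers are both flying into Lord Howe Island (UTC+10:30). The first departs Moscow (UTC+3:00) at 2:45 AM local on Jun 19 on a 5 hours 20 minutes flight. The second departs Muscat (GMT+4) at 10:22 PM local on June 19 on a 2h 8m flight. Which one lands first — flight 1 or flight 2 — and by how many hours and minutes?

the first, by 15 hours 25 minutes

Flight 1 in UTC: 2:45 AM − 3:00 = 11:45 PM on Jun 18.
+5 hours 20 minutes → arrive 5:05 AM UTC on Jun 19.
Flight 2 in UTC: 10:22 PM − 4:00 = 6:22 PM on Jun 19.
+2 hours and 8 minutes → arrive 8:30 PM UTC on Jun 19.
Flight 1 lands earlier by 15 hours 25 minutes.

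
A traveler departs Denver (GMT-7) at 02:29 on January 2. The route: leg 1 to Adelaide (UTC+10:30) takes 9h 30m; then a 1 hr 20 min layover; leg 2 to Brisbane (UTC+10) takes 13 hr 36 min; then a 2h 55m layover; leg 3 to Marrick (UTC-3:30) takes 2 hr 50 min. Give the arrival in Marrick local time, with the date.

Convert departure to UTC: 02:29 + 7:00 = 09:29 UTC on Jan 2.
Add 9 hours 30 minutes leg 1 → 18:59 UTC.
Add 1 hour 20 minutes layover in Adelaide → 20:19 UTC.
Add 13 hours and 36 minutes leg 2 → 09:55 UTC (Jan 3).
Add 2 hours and 55 minutes layover in Brisbane → 12:50 UTC.
Add 2 hours 50 minutes leg 3 → 15:40 UTC.
Marrick is UTC−3:30, so local arrival = 15:40 − 3:30 = 12:10 on Jan 3.

12:10 on January 3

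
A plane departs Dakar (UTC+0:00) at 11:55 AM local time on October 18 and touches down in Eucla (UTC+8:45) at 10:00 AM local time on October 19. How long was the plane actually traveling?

13 hours 20 minutes

Eucla is 8:45 ahead of Dakar.
Clock-face elapsed time (ignoring zones) is 22 hours 5 minutes.
Actual elapsed = 22 hours 5 minutes − 8:45 = 13 hours 20 minutes.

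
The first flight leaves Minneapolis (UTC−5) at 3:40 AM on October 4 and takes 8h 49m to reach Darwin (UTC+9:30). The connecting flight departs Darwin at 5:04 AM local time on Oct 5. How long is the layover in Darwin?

2 hours 5 minutes

Convert departure to UTC: 3:40 AM + 5:00 = 8:40 AM UTC on Oct 4.
Add 8 hours and 49 minutes flight time → 5:29 PM UTC.
Darwin is UTC+9:30, so local arrival = 5:29 PM + 9:30 = 2:59 AM on Oct 5.
Layover = 5:04 AM − 2:59 AM = 2 hours 5 minutes.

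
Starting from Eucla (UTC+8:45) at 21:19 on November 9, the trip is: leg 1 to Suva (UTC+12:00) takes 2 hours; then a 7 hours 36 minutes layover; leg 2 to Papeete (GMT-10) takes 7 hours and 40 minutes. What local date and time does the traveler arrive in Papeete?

19:50 on November 9

Convert departure to UTC: 21:19 − 8:45 = 12:34 UTC on Nov 9.
Add 2 hours leg 1 → 14:34 UTC.
Add 7 hours and 36 minutes layover in Suva → 22:10 UTC.
Add 7 hours and 40 minutes leg 2 → 05:50 UTC (Nov 10).
Papeete is UTC−10:00, so local arrival = 05:50 − 10:00 = 19:50 on Nov 9.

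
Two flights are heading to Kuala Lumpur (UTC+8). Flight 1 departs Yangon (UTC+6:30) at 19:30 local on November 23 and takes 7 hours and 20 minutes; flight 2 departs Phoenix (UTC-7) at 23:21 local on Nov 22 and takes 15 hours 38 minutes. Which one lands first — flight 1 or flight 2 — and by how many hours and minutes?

the first, by 1 hour 39 minutes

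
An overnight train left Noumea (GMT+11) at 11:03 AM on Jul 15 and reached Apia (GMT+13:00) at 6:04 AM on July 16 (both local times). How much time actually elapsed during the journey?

Departure in UTC: 11:03 AM − 11:00 = 12:03 AM on Jul 15.
Arrival in UTC: 6:04 AM − 13:00 = 5:04 PM on Jul 15.
Elapsed = 5:04 PM − 12:03 AM = 17 hours 1 minute.

17 hours 1 minute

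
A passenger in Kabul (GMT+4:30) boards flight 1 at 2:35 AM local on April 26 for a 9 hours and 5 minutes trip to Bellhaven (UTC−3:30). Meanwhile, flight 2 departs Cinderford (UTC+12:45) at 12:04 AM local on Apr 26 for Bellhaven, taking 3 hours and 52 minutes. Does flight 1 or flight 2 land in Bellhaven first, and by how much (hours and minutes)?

Flight 1 in UTC: 2:35 AM − 4:30 = 10:05 PM on Apr 25.
+9 hours 5 minutes → arrive 7:10 AM UTC on Apr 26.
Flight 2 in UTC: 12:04 AM − 12:45 = 11:19 AM on Apr 25.
+3 hours and 52 minutes → arrive 3:11 PM UTC on Apr 25.
Flight 2 lands earlier by 15 hours 59 minutes.

the second, by 15 hours 59 minutes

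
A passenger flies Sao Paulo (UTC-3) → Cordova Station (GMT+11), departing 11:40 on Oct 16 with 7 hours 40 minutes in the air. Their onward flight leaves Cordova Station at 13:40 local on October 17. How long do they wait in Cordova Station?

4 hours 20 minutes

Convert departure to UTC: 11:40 + 3:00 = 14:40 UTC on Oct 16.
Add 7 hours 40 minutes flight time → 22:20 UTC.
Cordova Station is UTC+11:00, so local arrival = 22:20 + 11:00 = 09:20 on Oct 17.
Layover = 13:40 − 09:20 = 4 hours 20 minutes.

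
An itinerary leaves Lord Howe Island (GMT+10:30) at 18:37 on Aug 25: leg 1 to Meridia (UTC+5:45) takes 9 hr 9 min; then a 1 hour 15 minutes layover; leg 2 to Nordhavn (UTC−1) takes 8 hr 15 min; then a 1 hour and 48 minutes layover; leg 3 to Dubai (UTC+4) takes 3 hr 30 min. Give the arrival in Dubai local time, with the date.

12:04 on August 26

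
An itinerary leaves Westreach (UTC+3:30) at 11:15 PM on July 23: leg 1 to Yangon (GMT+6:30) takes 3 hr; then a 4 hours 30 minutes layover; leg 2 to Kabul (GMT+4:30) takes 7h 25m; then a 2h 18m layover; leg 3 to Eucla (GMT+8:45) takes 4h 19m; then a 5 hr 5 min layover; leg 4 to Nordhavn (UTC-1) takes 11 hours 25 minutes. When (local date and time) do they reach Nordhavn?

8:47 AM on Jul 25

Convert departure to UTC: 11:15 PM − 3:30 = 7:45 PM UTC on Jul 23.
Add 3 hours leg 1 → 10:45 PM UTC.
Add 4 hours and 30 minutes layover in Yangon → 3:15 AM UTC (Jul 24).
Add 7 hours and 25 minutes leg 2 → 10:40 AM UTC.
Add 2 hours and 18 minutes layover in Kabul → 12:58 PM UTC.
Add 4 hours 19 minutes leg 3 → 5:17 PM UTC.
Add 5 hours and 5 minutes layover in Eucla → 10:22 PM UTC.
Add 11 hours and 25 minutes leg 4 → 9:47 AM UTC (Jul 25).
Nordhavn is UTC−1:00, so local arrival = 9:47 AM − 1:00 = 8:47 AM on Jul 25.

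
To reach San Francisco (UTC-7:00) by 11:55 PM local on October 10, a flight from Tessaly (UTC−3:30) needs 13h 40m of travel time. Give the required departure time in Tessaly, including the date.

Target arrival in UTC: 11:55 PM + 7:00 = 6:55 AM on Oct 11.
Subtract 13 hours and 40 minutes → departure 5:15 PM UTC on Oct 10.
Tessaly is UTC−3:30: 5:15 PM − 3:30 = 1:45 PM on Oct 10.

1:45 PM on October 10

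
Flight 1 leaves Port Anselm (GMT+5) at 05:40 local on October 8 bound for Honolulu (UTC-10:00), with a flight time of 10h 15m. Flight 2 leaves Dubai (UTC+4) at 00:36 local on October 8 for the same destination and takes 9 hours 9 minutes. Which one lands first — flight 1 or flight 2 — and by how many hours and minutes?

the second, by 5 hours 10 minutes

Flight 1 in UTC: 05:40 − 5:00 = 00:40 on Oct 8.
+10 hours 15 minutes → arrive 10:55 UTC on Oct 8.
Flight 2 in UTC: 00:36 − 4:00 = 20:36 on Oct 7.
+9 hours 9 minutes → arrive 05:45 UTC on Oct 8.
Flight 2 lands earlier by 5 hours 10 minutes.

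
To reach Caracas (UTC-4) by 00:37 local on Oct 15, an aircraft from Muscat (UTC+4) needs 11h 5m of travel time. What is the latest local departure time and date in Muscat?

Target arrival in UTC: 00:37 + 4:00 = 04:37 on Oct 15.
Subtract 11 hours 5 minutes → departure 17:32 UTC on Oct 14.
Muscat is UTC+4:00: 17:32 + 4:00 = 21:32 on Oct 14.

21:32 on October 14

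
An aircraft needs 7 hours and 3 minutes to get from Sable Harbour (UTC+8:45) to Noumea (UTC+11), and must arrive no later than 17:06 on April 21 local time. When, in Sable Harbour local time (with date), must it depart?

07:48 on April 21

Target arrival in UTC: 17:06 − 11:00 = 06:06 on Apr 21.
Subtract 7 hours and 3 minutes → departure 23:03 UTC on Apr 20.
Sable Harbour is UTC+8:45: 23:03 + 8:45 = 07:48 on Apr 21.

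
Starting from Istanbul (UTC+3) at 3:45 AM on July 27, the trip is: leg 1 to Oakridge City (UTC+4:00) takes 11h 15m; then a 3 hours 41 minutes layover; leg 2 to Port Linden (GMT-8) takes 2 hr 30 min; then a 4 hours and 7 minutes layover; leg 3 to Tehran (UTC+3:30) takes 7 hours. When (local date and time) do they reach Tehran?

8:48 AM on Jul 28

Convert departure to UTC: 3:45 AM − 3:00 = 12:45 AM UTC on Jul 27.
Add 11 hours 15 minutes leg 1 → 12:00 PM UTC.
Add 3 hours 41 minutes layover in Oakridge City → 3:41 PM UTC.
Add 2 hours 30 minutes leg 2 → 6:11 PM UTC.
Add 4 hours 7 minutes layover in Port Linden → 10:18 PM UTC.
Add 7 hours leg 3 → 5:18 AM UTC (Jul 28).
Tehran is UTC+3:30, so local arrival = 5:18 AM + 3:30 = 8:48 AM on Jul 28.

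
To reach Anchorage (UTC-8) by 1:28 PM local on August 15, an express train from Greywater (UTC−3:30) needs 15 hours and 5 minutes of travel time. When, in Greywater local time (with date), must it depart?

Target arrival in UTC: 1:28 PM + 8:00 = 9:28 PM on Aug 15.
Subtract 15 hours and 5 minutes → departure 6:23 AM UTC on Aug 15.
Greywater is UTC−3:30: 6:23 AM − 3:30 = 2:53 AM on Aug 15.

2:53 AM on August 15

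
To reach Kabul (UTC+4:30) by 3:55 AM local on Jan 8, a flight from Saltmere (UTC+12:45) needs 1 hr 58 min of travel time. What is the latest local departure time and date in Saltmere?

Target arrival in UTC: 3:55 AM − 4:30 = 11:25 PM on Jan 7.
Subtract 1 hour and 58 minutes → departure 9:27 PM UTC on Jan 7.
Saltmere is UTC+12:45: 9:27 PM + 12:45 = 10:12 AM on Jan 8.

10:12 AM on Jan 8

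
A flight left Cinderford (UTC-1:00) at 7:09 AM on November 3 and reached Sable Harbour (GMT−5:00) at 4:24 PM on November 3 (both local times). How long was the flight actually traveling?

Departure in UTC: 7:09 AM + 1:00 = 8:09 AM on Nov 3.
Arrival in UTC: 4:24 PM + 5:00 = 9:24 PM on Nov 3.
Elapsed = 9:24 PM − 8:09 AM = 13 hours 15 minutes.

13 hours 15 minutes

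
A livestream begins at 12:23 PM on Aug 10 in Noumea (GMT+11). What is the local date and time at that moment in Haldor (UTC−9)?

4:23 PM on Aug 9

Haldor is 20:00 behind Noumea.
Shift by the zone difference: 12:23 PM − 20:00 = 4:23 PM on Aug 9 in Haldor.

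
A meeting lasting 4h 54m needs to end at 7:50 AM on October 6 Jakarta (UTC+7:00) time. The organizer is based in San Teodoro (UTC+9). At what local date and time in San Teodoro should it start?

Target end time in UTC: 7:50 AM − 7:00 = 12:50 AM on Oct 6.
Subtract 4 hours 54 minutes → start 7:56 PM UTC on Oct 5.
San Teodoro is UTC+9:00: 7:56 PM + 9:00 = 4:56 AM on Oct 6.

4:56 AM on October 6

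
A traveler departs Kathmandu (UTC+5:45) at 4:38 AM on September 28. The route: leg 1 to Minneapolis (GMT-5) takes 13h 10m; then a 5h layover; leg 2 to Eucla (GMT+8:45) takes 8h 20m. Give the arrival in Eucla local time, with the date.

Convert departure to UTC: 4:38 AM − 5:45 = 10:53 PM UTC on Sep 27.
Add 13 hours 10 minutes leg 1 → 12:03 PM UTC (Sep 28).
Add 5 hours layover in Minneapolis → 5:03 PM UTC.
Add 8 hours 20 minutes leg 2 → 1:23 AM UTC (Sep 29).
Eucla is UTC+8:45, so local arrival = 1:23 AM + 8:45 = 10:08 AM on Sep 29.

10:08 AM on September 29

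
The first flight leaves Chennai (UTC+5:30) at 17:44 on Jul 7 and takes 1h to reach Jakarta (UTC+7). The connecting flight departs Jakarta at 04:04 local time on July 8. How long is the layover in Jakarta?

7 hours 50 minutes

Convert departure to UTC: 17:44 − 5:30 = 12:14 UTC on Jul 7.
Add 1 hour flight time → 13:14 UTC.
Jakarta is UTC+7:00, so local arrival = 13:14 + 7:00 = 20:14 on Jul 7.
Layover = 04:04 − 20:14 (+1 day) = 7 hours 50 minutes.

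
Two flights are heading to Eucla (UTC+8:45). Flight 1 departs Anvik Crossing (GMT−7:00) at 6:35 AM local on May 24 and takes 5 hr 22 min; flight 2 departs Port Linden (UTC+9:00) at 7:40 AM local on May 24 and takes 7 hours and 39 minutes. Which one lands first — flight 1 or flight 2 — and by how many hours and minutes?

Flight 1 in UTC: 6:35 AM + 7:00 = 1:35 PM on May 24.
+5 hours 22 minutes → arrive 6:57 PM UTC on May 24.
Flight 2 in UTC: 7:40 AM − 9:00 = 10:40 PM on May 23.
+7 hours and 39 minutes → arrive 6:19 AM UTC on May 24.
Flight 2 lands earlier by 12 hours 38 minutes.

the second, by 12 hours 38 minutes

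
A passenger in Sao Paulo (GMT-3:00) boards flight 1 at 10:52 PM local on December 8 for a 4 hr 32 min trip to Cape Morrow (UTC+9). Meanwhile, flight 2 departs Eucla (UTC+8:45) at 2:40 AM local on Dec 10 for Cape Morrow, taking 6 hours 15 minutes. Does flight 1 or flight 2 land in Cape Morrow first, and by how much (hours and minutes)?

the first, by 17 hours 46 minutes

Flight 1 in UTC: 10:52 PM + 3:00 = 1:52 AM on Dec 9.
+4 hours and 32 minutes → arrive 6:24 AM UTC on Dec 9.
Flight 2 in UTC: 2:40 AM − 8:45 = 5:55 PM on Dec 9.
+6 hours 15 minutes → arrive 12:10 AM UTC on Dec 10.
Flight 1 lands earlier by 17 hours 46 minutes.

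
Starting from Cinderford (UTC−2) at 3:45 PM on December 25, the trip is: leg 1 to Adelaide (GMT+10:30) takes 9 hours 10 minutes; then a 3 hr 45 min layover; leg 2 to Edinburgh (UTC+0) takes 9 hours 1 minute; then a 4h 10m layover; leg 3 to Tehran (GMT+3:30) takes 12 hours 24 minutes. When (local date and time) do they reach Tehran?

Convert departure to UTC: 3:45 PM + 2:00 = 5:45 PM UTC on Dec 25.
Add 9 hours and 10 minutes leg 1 → 2:55 AM UTC (Dec 26).
Add 3 hours 45 minutes layover in Adelaide → 6:40 AM UTC.
Add 9 hours and 1 minute leg 2 → 3:41 PM UTC.
Add 4 hours and 10 minutes layover in Edinburgh → 7:51 PM UTC.
Add 12 hours and 24 minutes leg 3 → 8:15 AM UTC (Dec 27).
Tehran is UTC+3:30, so local arrival = 8:15 AM + 3:30 = 11:45 AM on Dec 27.

11:45 AM on December 27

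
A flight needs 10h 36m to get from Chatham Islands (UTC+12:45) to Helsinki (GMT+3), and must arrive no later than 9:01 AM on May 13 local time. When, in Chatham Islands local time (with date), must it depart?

8:10 AM on May 13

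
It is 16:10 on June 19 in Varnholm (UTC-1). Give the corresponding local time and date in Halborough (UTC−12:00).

05:10 on June 19

In UTC: 16:10 + 1:00 = 17:10 on Jun 19.
Halborough is UTC−12:00: 17:10 − 12:00 = 05:10 on Jun 19.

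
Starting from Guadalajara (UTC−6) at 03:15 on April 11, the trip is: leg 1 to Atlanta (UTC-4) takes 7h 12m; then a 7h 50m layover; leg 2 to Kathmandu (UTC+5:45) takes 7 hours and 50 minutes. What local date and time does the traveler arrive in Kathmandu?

Convert departure to UTC: 03:15 + 6:00 = 09:15 UTC on Apr 11.
Add 7 hours and 12 minutes leg 1 → 16:27 UTC.
Add 7 hours 50 minutes layover in Atlanta → 00:17 UTC (Apr 12).
Add 7 hours and 50 minutes leg 2 → 08:07 UTC.
Kathmandu is UTC+5:45, so local arrival = 08:07 + 5:45 = 13:52 on Apr 12.

13:52 on April 12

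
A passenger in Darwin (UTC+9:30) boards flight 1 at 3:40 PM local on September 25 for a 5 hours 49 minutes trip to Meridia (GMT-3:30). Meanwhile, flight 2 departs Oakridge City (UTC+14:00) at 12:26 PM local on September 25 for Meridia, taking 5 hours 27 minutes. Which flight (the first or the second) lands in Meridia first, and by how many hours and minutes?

Flight 1 in UTC: 3:40 PM − 9:30 = 6:10 AM on Sep 25.
+5 hours 49 minutes → arrive 11:59 AM UTC on Sep 25.
Flight 2 in UTC: 12:26 PM − 14:00 = 10:26 PM on Sep 24.
+5 hours 27 minutes → arrive 3:53 AM UTC on Sep 25.
Flight 2 lands earlier by 8 hours 6 minutes.

the second, by 8 hours 6 minutes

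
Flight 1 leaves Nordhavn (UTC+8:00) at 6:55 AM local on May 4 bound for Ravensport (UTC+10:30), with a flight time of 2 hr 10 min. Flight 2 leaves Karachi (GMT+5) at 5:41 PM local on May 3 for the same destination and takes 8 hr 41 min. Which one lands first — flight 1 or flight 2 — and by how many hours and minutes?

Flight 1 in UTC: 6:55 AM − 8:00 = 10:55 PM on May 3.
+2 hours and 10 minutes → arrive 1:05 AM UTC on May 4.
Flight 2 in UTC: 5:41 PM − 5:00 = 12:41 PM on May 3.
+8 hours and 41 minutes → arrive 9:22 PM UTC on May 3.
Flight 2 lands earlier by 3 hours 43 minutes.

the second, by 3 hours 43 minutes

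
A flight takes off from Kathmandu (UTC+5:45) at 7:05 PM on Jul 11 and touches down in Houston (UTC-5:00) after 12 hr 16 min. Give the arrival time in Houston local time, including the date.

Houston is 10:45 behind Kathmandu.
After 12 hours and 16 minutes it is 7:21 AM (Jul 12) in Kathmandu.
Shift by the zone difference: 7:21 AM − 10:45 = 8:36 PM on Jul 11 in Houston.

8:36 PM on July 11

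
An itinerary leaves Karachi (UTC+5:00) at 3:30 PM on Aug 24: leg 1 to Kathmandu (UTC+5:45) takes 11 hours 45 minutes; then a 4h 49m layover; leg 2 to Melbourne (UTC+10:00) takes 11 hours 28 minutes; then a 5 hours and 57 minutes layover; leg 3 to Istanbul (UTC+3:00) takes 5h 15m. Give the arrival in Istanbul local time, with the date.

Convert departure to UTC: 3:30 PM − 5:00 = 10:30 AM UTC on Aug 24.
Add 11 hours and 45 minutes leg 1 → 10:15 PM UTC.
Add 4 hours and 49 minutes layover in Kathmandu → 3:04 AM UTC (Aug 25).
Add 11 hours and 28 minutes leg 2 → 2:32 PM UTC.
Add 5 hours and 57 minutes layover in Melbourne → 8:29 PM UTC.
Add 5 hours and 15 minutes leg 3 → 1:44 AM UTC (Aug 26).
Istanbul is UTC+3:00, so local arrival = 1:44 AM + 3:00 = 4:44 AM on Aug 26.

4:44 AM on August 26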